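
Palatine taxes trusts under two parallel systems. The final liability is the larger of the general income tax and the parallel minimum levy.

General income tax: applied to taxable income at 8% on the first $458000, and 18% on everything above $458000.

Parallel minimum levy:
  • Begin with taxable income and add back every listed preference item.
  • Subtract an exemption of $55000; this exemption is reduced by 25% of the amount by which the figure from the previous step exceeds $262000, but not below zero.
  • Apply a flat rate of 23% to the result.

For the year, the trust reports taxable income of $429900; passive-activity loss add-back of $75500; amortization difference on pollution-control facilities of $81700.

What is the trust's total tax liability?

$135033

General income tax:
  $429900 × 8% = $34392

Parallel minimum levy:
  Adjusted income: $429900 + $75500 + $81700 = $587100
  Exemption: 25% × ($587100 − $262000) = $81275 ≥ $55000, so the exemption is fully phased out
  Base: $587100 − $0 = $587100
  $587100 × 23% = $135033

$135033 > $34392, so the parallel minimum levy is the binding amount.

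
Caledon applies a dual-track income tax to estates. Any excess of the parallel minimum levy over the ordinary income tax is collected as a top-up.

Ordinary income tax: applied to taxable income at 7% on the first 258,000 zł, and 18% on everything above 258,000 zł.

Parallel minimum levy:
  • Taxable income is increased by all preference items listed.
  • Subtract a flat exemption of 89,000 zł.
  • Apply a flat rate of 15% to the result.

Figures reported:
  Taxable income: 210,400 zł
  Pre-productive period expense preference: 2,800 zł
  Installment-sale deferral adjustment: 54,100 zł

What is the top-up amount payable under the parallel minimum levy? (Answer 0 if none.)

Parallel minimum levy:
  Adjusted income: 210,400 zł + 2,800 zł + 54,100 zł = 267,300 zł
  Less exemption 89,000 zł → base 178,300 zł
  178,300 zł × 15% = 26,745 zł

Ordinary income tax:
  210,400 zł × 7% = 14,728 zł

Excess of parallel minimum levy over ordinary income tax: 26,745 zł − 14,728 zł = 12,017 zł.

12,017 zł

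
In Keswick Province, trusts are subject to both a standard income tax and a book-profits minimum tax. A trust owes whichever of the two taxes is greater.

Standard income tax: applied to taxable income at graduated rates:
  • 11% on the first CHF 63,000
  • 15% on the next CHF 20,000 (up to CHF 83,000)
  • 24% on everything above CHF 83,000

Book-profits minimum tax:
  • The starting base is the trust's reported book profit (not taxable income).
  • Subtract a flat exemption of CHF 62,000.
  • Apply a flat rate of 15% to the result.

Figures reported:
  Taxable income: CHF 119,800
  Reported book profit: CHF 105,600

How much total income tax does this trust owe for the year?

CHF 18,762

Standard income tax:
  CHF 63,000 × 11% = CHF 6,930
  CHF 20,000 × 15% = CHF 3,000
  CHF 36,800 × 24% = CHF 8,832
  → CHF 18,762

Book-profits minimum tax:
  Base (reported book profit): CHF 105,600
  Less exemption CHF 62,000 → base CHF 43,600
  CHF 43,600 × 15% = CHF 6,540

CHF 18,762 > CHF 6,540, so the standard income tax governs.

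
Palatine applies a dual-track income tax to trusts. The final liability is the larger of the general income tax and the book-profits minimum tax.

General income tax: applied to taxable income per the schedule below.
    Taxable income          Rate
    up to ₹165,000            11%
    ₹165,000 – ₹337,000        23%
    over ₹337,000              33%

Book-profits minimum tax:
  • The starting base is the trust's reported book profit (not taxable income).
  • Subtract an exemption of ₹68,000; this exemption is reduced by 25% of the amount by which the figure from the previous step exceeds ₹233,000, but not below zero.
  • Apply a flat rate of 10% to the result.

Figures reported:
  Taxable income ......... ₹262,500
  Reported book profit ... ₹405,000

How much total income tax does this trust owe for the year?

₹40,575

Book-profits minimum tax:
  Base (reported book profit): ₹405,000
  Exemption: ₹68,000 − 25% × (₹405,000 − ₹233,000) = ₹68,000 − ₹43,000 = ₹25,000
  Base: ₹405,000 − ₹25,000 = ₹380,000
  ₹380,000 × 10% = ₹38,000

General income tax:
  ₹165,000 × 11% = ₹18,150
  ₹97,500 × 23% = ₹22,425
  → ₹40,575

₹40,575 > ₹38,000, so the general income tax governs.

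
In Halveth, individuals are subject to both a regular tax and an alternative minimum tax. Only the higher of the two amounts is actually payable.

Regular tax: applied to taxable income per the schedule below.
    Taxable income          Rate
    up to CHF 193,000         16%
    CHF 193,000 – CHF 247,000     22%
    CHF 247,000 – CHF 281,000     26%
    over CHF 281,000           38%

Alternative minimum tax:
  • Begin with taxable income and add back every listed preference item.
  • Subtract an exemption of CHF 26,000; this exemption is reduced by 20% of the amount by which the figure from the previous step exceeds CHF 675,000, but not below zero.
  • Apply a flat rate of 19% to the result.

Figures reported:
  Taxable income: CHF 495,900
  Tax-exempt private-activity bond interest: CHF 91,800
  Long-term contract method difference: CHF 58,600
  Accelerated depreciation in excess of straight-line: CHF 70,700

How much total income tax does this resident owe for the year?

Alternative minimum tax:
  Adjusted income: CHF 495,900 + CHF 91,800 + CHF 58,600 + CHF 70,700 = CHF 717,000
  Exemption: CHF 26,000 − 20% × (CHF 717,000 − CHF 675,000) = CHF 26,000 − CHF 8,400 = CHF 17,600
  Base: CHF 717,000 − CHF 17,600 = CHF 699,400
  CHF 699,400 × 19% = CHF 132,886

Regular tax:
  CHF 193,000 × 16% = CHF 30,880
  CHF 54,000 × 22% = CHF 11,880
  CHF 34,000 × 26% = CHF 8,840
  CHF 214,900 × 38% = CHF 81,662
  → CHF 133,262

CHF 133,262 > CHF 132,886, so the regular tax governs.

CHF 133,262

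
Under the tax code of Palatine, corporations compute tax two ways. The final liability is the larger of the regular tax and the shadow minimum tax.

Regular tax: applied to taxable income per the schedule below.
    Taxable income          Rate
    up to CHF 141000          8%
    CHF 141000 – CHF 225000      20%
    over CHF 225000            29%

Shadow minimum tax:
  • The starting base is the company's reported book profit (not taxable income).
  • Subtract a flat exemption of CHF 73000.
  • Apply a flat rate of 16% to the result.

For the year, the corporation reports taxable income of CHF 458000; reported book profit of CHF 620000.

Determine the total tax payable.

CHF 95650

Regular tax:
  CHF 141000 × 8% = CHF 11280
  CHF 84000 × 20% = CHF 16800
  CHF 233000 × 29% = CHF 67570
  → CHF 95650

Shadow minimum tax:
  Base (reported book profit): CHF 620000
  Less exemption CHF 73000 → base CHF 547000
  CHF 547000 × 16% = CHF 87520

CHF 95650 > CHF 87520, so the regular tax governs.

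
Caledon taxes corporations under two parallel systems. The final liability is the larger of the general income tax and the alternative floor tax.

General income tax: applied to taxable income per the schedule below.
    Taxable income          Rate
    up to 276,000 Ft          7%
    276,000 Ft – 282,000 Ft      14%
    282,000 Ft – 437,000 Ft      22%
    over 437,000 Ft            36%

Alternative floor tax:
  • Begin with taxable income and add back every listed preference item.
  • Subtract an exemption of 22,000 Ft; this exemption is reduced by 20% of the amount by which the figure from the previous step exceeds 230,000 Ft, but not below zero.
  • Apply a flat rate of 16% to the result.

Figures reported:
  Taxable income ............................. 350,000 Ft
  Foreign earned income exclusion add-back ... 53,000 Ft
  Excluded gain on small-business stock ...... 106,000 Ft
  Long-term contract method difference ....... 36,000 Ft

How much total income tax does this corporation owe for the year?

87,200 Ft

General income tax:
  276,000 Ft × 7% = 19,320 Ft
  6,000 Ft × 14% = 840 Ft
  68,000 Ft × 22% = 14,960 Ft
  → 35,120 Ft

Alternative floor tax:
  Adjusted income: 350,000 Ft + 53,000 Ft + 106,000 Ft + 36,000 Ft = 545,000 Ft
  Exemption: 20% × (545,000 Ft − 230,000 Ft) = 63,000 Ft ≥ 22,000 Ft, so the exemption is fully phased out
  Base: 545,000 Ft − 0 Ft = 545,000 Ft
  545,000 Ft × 16% = 87,200 Ft

87,200 Ft > 35,120 Ft, so the alternative floor tax is the binding amount.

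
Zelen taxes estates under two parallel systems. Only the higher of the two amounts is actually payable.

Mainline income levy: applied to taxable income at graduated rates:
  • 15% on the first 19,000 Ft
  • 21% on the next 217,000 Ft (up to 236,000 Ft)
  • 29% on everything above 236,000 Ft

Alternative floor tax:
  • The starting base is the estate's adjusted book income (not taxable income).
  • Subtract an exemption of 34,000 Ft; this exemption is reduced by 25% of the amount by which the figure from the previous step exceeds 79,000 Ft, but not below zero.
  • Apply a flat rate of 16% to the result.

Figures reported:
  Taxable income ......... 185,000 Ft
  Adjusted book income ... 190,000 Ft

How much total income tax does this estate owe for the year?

37,710 Ft

Alternative floor tax:
  Base (adjusted book income): 190,000 Ft
  Exemption: 34,000 Ft − 25% × (190,000 Ft − 79,000 Ft) = 34,000 Ft − 27,750 Ft = 6,250 Ft
  Base: 190,000 Ft − 6,250 Ft = 183,750 Ft
  183,750 Ft × 16% = 29,400 Ft

Mainline income levy:
  19,000 Ft × 15% = 2,850 Ft
  166,000 Ft × 21% = 34,860 Ft
  → 37,710 Ft

37,710 Ft > 29,400 Ft, so the mainline income levy governs.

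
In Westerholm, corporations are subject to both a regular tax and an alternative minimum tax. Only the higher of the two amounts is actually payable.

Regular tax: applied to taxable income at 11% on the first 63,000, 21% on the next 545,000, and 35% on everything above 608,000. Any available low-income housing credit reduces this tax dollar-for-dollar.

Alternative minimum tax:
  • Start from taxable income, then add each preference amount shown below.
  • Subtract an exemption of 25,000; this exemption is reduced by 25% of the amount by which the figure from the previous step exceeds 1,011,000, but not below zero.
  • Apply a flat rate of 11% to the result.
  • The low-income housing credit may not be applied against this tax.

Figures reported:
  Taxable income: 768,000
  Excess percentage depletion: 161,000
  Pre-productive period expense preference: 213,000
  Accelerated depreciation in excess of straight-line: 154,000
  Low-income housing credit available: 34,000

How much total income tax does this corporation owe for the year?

143,380

Regular tax:
  63,000 × 11% = 6,930
  545,000 × 21% = 114,450
  160,000 × 35% = 56,000
  → 177,380
  Less low-income housing credit 34,000 → 143,380

Alternative minimum tax:
  Adjusted income: 768,000 + 161,000 + 213,000 + 154,000 = 1,296,000
  Exemption: 25% × (1,296,000 − 1,011,000) = 71,250 ≥ 25,000, so the exemption is fully phased out
  Base: 1,296,000 − 0 = 1,296,000
  1,296,000 × 11% = 142,560

143,380 > 142,560, so the regular tax governs.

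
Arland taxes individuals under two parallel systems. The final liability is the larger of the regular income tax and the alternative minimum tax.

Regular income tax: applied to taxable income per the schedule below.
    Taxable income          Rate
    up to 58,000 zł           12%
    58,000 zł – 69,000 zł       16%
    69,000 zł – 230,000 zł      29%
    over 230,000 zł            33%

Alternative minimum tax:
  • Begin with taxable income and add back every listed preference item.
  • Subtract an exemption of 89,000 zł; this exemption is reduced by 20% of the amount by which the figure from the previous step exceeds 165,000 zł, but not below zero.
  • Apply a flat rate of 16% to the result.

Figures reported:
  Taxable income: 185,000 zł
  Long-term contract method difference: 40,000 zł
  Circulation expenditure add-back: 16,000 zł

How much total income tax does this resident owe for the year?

Alternative minimum tax:
  Adjusted income: 185,000 zł + 40,000 zł + 16,000 zł = 241,000 zł
  Exemption: 89,000 zł − 20% × (241,000 zł − 165,000 zł) = 89,000 zł − 15,200 zł = 73,800 zł
  Base: 241,000 zł − 73,800 zł = 167,200 zł
  167,200 zł × 16% = 26,752 zł

Regular income tax:
  58,000 zł × 12% = 6,960 zł
  11,000 zł × 16% = 1,760 zł
  116,000 zł × 29% = 33,640 zł
  → 42,360 zł

42,360 zł > 26,752 zł, so the regular income tax governs.

42,360 zł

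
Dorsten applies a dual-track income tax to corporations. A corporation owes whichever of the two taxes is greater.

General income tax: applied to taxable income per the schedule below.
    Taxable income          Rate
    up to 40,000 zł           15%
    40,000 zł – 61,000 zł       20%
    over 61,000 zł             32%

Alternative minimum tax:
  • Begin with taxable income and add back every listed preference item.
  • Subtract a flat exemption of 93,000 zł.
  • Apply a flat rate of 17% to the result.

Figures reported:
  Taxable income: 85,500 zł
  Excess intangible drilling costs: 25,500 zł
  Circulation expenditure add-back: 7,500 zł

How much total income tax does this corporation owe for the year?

18,040 zł

Alternative minimum tax:
  Adjusted income: 85,500 zł + 25,500 zł + 7,500 zł = 118,500 zł
  Less exemption 93,000 zł → base 25,500 zł
  25,500 zł × 17% = 4,335 zł

General income tax:
  40,000 zł × 15% = 6,000 zł
  21,000 zł × 20% = 4,200 zł
  24,500 zł × 32% = 7,840 zł
  → 18,040 zł

18,040 zł > 4,335 zł, so the general income tax governs.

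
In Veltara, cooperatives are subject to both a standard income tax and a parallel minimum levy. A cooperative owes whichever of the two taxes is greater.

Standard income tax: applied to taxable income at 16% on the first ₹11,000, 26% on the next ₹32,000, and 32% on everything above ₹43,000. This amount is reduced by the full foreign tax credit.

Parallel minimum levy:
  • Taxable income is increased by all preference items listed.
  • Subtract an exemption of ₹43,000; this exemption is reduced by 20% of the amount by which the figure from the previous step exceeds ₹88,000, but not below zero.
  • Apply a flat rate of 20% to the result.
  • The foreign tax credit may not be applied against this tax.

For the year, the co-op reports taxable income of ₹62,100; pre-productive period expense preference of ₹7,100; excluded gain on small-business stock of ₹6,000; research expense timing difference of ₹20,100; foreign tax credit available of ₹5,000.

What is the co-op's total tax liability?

₹11,192

Parallel minimum levy:
  Adjusted income: ₹62,100 + ₹7,100 + ₹6,000 + ₹20,100 = ₹95,300
  Exemption: ₹43,000 − 20% × (₹95,300 − ₹88,000) = ₹43,000 − ₹1,460 = ₹41,540
  Base: ₹95,300 − ₹41,540 = ₹53,760
  ₹53,760 × 20% = ₹10,752

Standard income tax:
  ₹11,000 × 16% = ₹1,760
  ₹32,000 × 26% = ₹8,320
  ₹19,100 × 32% = ₹6,112
  → ₹16,192
  Less foreign tax credit ₹5,000 → ₹11,192

₹11,192 > ₹10,752, so the standard income tax governs.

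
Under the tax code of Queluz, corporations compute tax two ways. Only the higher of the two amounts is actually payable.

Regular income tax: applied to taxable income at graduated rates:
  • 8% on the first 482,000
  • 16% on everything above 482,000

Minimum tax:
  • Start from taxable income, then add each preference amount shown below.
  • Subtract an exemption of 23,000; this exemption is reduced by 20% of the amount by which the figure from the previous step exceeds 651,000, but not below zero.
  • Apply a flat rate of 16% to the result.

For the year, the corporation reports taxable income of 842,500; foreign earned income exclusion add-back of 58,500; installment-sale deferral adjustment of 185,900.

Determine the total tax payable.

Minimum tax:
  Adjusted income: 842,500 + 58,500 + 185,900 = 1,086,900
  Exemption: 20% × (1,086,900 − 651,000) = 87,180 ≥ 23,000, so the exemption is fully phased out
  Base: 1,086,900 − 0 = 1,086,900
  1,086,900 × 16% = 173,904

Regular income tax:
  482,000 × 8% = 38,560
  360,500 × 16% = 57,680
  → 96,240

173,904 > 96,240, so the minimum tax is the binding amount.

173,904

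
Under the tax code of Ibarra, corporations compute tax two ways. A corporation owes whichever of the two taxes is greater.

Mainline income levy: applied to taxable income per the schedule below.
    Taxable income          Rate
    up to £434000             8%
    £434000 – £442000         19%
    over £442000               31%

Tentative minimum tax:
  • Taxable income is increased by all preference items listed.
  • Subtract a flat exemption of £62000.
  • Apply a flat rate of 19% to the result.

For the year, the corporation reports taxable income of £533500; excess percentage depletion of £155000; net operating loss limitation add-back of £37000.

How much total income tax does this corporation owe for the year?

£126065

Tentative minimum tax:
  Adjusted income: £533500 + £155000 + £37000 = £725500
  Less exemption £62000 → base £663500
  £663500 × 19% = £126065

Mainline income levy:
  £434000 × 8% = £34720
  £8000 × 19% = £1520
  £91500 × 31% = £28365
  → £64605

£126065 > £64605, so the tentative minimum tax is the binding amount.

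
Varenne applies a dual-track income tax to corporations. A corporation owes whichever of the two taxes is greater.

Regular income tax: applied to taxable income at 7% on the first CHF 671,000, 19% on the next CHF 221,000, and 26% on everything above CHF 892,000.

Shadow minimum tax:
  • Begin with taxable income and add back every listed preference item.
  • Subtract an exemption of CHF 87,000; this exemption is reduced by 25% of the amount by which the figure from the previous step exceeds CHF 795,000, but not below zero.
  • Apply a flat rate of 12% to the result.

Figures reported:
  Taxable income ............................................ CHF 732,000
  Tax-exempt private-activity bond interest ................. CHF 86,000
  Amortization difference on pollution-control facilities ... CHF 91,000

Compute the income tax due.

CHF 102,060

Shadow minimum tax:
  Adjusted income: CHF 732,000 + CHF 86,000 + CHF 91,000 = CHF 909,000
  Exemption: CHF 87,000 − 25% × (CHF 909,000 − CHF 795,000) = CHF 87,000 − CHF 28,500 = CHF 58,500
  Base: CHF 909,000 − CHF 58,500 = CHF 850,500
  CHF 850,500 × 12% = CHF 102,060

Regular income tax:
  CHF 671,000 × 7% = CHF 46,970
  CHF 61,000 × 19% = CHF 11,590
  → CHF 58,560

CHF 102,060 > CHF 58,560, so the shadow minimum tax is the binding amount.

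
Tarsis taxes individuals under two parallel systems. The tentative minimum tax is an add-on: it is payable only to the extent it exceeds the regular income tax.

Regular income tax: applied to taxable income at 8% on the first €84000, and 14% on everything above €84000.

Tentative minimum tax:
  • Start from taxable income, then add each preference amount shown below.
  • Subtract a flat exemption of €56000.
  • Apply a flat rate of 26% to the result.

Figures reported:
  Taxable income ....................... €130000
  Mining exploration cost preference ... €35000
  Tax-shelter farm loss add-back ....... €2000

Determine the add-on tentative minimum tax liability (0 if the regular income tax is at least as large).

Regular income tax:
  €84000 × 8% = €6720
  €46000 × 14% = €6440
  → €13160

Tentative minimum tax:
  Adjusted income: €130000 + €35000 + €2000 = €167000
  Less exemption €56000 → base €111000
  €111000 × 26% = €28860

Excess of tentative minimum tax over regular income tax: €28860 − €13160 = €15700.

€15700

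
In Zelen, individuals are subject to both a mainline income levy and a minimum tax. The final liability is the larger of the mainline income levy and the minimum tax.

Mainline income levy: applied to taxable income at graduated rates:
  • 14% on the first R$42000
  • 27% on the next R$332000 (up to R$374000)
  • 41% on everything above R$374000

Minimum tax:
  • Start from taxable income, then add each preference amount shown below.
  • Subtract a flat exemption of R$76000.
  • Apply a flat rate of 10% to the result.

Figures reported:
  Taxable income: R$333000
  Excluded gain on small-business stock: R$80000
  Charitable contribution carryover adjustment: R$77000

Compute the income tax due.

Mainline income levy:
  R$42000 × 14% = R$5880
  R$291000 × 27% = R$78570
  → R$84450

Minimum tax:
  Adjusted income: R$333000 + R$80000 + R$77000 = R$490000
  Less exemption R$76000 → base R$414000
  R$414000 × 10% = R$41400

R$84450 > R$41400, so the mainline income levy governs.

R$84450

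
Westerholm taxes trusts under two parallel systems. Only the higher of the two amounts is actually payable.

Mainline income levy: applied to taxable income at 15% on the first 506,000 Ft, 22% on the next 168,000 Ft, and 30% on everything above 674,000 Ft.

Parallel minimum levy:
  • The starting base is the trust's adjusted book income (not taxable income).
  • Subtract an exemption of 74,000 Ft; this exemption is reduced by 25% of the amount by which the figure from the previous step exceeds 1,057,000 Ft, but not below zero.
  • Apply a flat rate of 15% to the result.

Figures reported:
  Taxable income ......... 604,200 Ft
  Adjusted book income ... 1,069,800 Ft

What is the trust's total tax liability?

Parallel minimum levy:
  Base (adjusted book income): 1,069,800 Ft
  Exemption: 74,000 Ft − 25% × (1,069,800 Ft − 1,057,000 Ft) = 74,000 Ft − 3,200 Ft = 70,800 Ft
  Base: 1,069,800 Ft − 70,800 Ft = 999,000 Ft
  999,000 Ft × 15% = 149,850 Ft

Mainline income levy:
  506,000 Ft × 15% = 75,900 Ft
  98,200 Ft × 22% = 21,604 Ft
  → 97,504 Ft

149,850 Ft > 97,504 Ft, so the parallel minimum levy is the binding amount.

149,850 Ft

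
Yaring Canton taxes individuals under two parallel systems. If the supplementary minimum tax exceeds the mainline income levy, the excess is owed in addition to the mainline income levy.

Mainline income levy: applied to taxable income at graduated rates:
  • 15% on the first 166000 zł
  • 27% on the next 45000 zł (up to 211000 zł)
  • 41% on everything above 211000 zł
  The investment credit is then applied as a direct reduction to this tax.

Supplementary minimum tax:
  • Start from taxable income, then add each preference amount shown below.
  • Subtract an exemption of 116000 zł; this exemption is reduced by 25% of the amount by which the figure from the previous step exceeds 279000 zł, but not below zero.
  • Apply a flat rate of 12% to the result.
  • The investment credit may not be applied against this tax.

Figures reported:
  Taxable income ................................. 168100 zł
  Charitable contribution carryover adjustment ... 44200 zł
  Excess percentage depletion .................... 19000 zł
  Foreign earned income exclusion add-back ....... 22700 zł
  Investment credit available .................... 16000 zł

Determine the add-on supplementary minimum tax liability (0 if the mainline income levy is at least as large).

7093 zł

Supplementary minimum tax:
  Adjusted income: 168100 zł + 44200 zł + 19000 zł + 22700 zł = 254000 zł
  Exemption: 254000 zł ≤ 279000 zł, so full 116000 zł applies
  Base: 254000 zł − 116000 zł = 138000 zł
  138000 zł × 12% = 16560 zł

Mainline income levy:
  166000 zł × 15% = 24900 zł
  2100 zł × 27% = 567 zł
  → 25467 zł
  Less investment credit 16000 zł → 9467 zł

Excess of supplementary minimum tax over mainline income levy: 16560 zł − 9467 zł = 7093 zł.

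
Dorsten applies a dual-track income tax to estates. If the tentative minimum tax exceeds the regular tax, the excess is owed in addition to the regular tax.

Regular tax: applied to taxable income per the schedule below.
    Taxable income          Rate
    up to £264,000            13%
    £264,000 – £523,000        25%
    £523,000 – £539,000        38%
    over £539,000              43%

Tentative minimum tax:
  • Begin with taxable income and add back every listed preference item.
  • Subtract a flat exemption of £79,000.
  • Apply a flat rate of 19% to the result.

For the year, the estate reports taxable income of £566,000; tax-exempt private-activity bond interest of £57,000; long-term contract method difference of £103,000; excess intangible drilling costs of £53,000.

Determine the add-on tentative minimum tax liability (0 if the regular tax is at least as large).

Regular tax:
  £264,000 × 13% = £34,320
  £259,000 × 25% = £64,750
  £16,000 × 38% = £6,080
  £27,000 × 43% = £11,610
  → £116,760

Tentative minimum tax:
  Adjusted income: £566,000 + £57,000 + £103,000 + £53,000 = £779,000
  Less exemption £79,000 → base £700,000
  £700,000 × 19% = £133,000

Excess of tentative minimum tax over regular tax: £133,000 − £116,760 = £16,240.

£16,240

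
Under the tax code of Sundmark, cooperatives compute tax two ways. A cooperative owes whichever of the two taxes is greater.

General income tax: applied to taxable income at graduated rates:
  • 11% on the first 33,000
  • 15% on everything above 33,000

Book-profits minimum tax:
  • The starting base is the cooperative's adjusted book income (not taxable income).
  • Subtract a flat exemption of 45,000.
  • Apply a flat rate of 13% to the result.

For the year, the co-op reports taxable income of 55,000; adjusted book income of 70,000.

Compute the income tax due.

Book-profits minimum tax:
  Base (adjusted book income): 70,000
  Less exemption 45,000 → base 25,000
  25,000 × 13% = 3,250

General income tax:
  33,000 × 11% = 3,630
  22,000 × 15% = 3,300
  → 6,930

6,930 > 3,250, so the general income tax governs.

6,930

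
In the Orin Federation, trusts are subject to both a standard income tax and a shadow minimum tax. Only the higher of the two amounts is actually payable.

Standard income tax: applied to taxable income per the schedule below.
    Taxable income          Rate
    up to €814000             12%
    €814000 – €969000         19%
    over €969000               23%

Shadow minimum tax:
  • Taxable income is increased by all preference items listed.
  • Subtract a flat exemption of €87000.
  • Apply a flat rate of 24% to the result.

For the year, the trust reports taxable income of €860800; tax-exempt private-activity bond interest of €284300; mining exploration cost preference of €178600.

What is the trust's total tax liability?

€296808

Shadow minimum tax:
  Adjusted income: €860800 + €284300 + €178600 = €1323700
  Less exemption €87000 → base €1236700
  €1236700 × 24% = €296808

Standard income tax:
  €814000 × 12% = €97680
  €46800 × 19% = €8892
  → €106572

€296808 > €106572, so the shadow minimum tax is the binding amount.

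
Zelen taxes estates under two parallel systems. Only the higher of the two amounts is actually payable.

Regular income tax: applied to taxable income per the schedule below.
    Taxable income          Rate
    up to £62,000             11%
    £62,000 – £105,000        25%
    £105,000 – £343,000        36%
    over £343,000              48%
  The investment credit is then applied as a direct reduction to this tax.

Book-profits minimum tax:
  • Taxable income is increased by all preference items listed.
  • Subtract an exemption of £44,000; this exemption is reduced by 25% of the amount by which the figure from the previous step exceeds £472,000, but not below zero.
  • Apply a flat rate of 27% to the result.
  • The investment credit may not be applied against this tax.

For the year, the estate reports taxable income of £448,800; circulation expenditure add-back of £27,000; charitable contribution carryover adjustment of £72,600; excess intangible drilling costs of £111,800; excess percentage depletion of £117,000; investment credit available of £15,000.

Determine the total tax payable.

Book-profits minimum tax:
  Adjusted income: £448,800 + £27,000 + £72,600 + £111,800 + £117,000 = £777,200
  Exemption: 25% × (£777,200 − £472,000) = £76,300 ≥ £44,000, so the exemption is fully phased out
  Base: £777,200 − £0 = £777,200
  £777,200 × 27% = £209,844

Regular income tax:
  £62,000 × 11% = £6,820
  £43,000 × 25% = £10,750
  £238,000 × 36% = £85,680
  £105,800 × 48% = £50,784
  → £154,034
  Less investment credit £15,000 → £139,034

£209,844 > £139,034, so the book-profits minimum tax is the binding amount.

£209,844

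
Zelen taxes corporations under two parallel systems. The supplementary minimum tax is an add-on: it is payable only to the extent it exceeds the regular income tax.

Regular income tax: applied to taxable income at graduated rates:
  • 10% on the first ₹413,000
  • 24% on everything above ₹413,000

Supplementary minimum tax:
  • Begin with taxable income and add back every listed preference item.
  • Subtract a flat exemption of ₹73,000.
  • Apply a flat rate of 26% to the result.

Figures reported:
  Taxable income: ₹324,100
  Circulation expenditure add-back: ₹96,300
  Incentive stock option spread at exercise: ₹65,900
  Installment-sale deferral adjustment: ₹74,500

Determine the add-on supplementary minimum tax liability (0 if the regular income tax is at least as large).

₹94,418

Supplementary minimum tax:
  Adjusted income: ₹324,100 + ₹96,300 + ₹65,900 + ₹74,500 = ₹560,800
  Less exemption ₹73,000 → base ₹487,800
  ₹487,800 × 26% = ₹126,828

Regular income tax:
  ₹324,100 × 10% = ₹32,410

Excess of supplementary minimum tax over regular income tax: ₹126,828 − ₹32,410 = ₹94,418.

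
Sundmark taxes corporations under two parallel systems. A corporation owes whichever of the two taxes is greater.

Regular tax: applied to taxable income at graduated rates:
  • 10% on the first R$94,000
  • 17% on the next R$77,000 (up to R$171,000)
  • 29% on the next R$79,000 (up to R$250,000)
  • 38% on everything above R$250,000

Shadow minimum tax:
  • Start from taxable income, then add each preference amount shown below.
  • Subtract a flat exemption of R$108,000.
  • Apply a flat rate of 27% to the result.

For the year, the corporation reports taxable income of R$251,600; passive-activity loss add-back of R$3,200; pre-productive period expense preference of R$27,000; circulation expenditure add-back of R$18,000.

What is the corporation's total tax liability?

Regular tax:
  R$94,000 × 10% = R$9,400
  R$77,000 × 17% = R$13,090
  R$79,000 × 29% = R$22,910
  R$1,600 × 38% = R$608
  → R$46,008

Shadow minimum tax:
  Adjusted income: R$251,600 + R$3,200 + R$27,000 + R$18,000 = R$299,800
  Less exemption R$108,000 → base R$191,800
  R$191,800 × 27% = R$51,786

R$51,786 > R$46,008, so the shadow minimum tax is the binding amount.

R$51,786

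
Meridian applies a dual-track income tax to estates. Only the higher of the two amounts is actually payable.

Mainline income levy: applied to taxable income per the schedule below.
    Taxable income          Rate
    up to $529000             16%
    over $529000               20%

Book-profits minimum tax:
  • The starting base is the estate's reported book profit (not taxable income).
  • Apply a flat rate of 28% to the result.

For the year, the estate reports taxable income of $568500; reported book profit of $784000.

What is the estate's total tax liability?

Mainline income levy:
  $529000 × 16% = $84640
  $39500 × 20% = $7900
  → $92540

Book-profits minimum tax:
  Base (reported book profit): $784000
  $784000 × 28% = $219520

$219520 > $92540, so the book-profits minimum tax is the binding amount.

$219520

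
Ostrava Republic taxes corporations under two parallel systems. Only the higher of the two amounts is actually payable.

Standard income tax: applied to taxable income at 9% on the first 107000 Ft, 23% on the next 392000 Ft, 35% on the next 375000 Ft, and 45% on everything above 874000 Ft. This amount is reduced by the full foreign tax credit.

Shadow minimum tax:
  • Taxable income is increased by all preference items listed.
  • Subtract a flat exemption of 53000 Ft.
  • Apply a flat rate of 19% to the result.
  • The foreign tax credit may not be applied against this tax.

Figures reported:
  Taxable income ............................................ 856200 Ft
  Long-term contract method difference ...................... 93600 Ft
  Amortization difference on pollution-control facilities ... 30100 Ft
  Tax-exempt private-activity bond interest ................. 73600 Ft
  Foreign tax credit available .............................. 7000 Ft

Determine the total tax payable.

217810 Ft

Shadow minimum tax:
  Adjusted income: 856200 Ft + 93600 Ft + 30100 Ft + 73600 Ft = 1053500 Ft
  Less exemption 53000 Ft → base 1000500 Ft
  1000500 Ft × 19% = 190095 Ft

Standard income tax:
  107000 Ft × 9% = 9630 Ft
  392000 Ft × 23% = 90160 Ft
  357200 Ft × 35% = 125020 Ft
  → 224810 Ft
  Less foreign tax credit 7000 Ft → 217810 Ft

217810 Ft > 190095 Ft, so the standard income tax governs.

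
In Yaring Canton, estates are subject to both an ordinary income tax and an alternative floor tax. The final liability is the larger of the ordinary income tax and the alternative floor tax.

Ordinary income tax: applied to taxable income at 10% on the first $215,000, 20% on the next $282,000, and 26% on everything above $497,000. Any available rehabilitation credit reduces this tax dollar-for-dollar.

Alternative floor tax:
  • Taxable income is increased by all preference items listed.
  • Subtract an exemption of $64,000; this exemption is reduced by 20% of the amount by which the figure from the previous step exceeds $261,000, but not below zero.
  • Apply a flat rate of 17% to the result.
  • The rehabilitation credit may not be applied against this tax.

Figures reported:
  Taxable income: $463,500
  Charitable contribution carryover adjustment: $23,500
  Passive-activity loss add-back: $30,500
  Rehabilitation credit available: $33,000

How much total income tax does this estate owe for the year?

Alternative floor tax:
  Adjusted income: $463,500 + $23,500 + $30,500 = $517,500
  Exemption: $64,000 − 20% × ($517,500 − $261,000) = $64,000 − $51,300 = $12,700
  Base: $517,500 − $12,700 = $504,800
  $504,800 × 17% = $85,816

Ordinary income tax:
  $215,000 × 10% = $21,500
  $248,500 × 20% = $49,700
  → $71,200
  Less rehabilitation credit $33,000 → $38,200

$85,816 > $38,200, so the alternative floor tax is the binding amount.

$85,816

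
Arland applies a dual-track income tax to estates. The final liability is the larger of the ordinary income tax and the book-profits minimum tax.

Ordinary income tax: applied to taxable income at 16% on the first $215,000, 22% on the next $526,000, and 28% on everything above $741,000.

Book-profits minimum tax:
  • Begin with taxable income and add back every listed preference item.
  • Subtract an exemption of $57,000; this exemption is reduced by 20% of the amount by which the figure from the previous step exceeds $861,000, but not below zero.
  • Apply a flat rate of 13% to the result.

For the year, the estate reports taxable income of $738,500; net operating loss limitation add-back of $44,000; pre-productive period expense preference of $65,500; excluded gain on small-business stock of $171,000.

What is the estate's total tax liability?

Book-profits minimum tax:
  Adjusted income: $738,500 + $44,000 + $65,500 + $171,000 = $1,019,000
  Exemption: $57,000 − 20% × ($1,019,000 − $861,000) = $57,000 − $31,600 = $25,400
  Base: $1,019,000 − $25,400 = $993,600
  $993,600 × 13% = $129,168

Ordinary income tax:
  $215,000 × 16% = $34,400
  $523,500 × 22% = $115,170
  → $149,570

$149,570 > $129,168, so the ordinary income tax governs.

$149,570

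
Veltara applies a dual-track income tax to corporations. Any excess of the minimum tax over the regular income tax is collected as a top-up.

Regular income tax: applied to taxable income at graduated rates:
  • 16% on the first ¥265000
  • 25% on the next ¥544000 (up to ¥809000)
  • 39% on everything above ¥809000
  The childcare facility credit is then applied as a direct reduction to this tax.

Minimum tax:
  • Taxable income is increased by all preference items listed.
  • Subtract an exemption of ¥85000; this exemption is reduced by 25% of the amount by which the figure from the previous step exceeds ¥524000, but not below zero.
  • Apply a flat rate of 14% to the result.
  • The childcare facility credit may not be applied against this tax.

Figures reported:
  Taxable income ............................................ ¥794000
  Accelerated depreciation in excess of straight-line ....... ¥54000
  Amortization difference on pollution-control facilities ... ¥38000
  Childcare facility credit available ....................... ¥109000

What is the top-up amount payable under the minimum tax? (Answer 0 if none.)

Regular income tax:
  ¥265000 × 16% = ¥42400
  ¥529000 × 25% = ¥132250
  → ¥174650
  Less childcare facility credit ¥109000 → ¥65650

Minimum tax:
  Adjusted income: ¥794000 + ¥54000 + ¥38000 = ¥886000
  Exemption: 25% × (¥886000 − ¥524000) = ¥90500 ≥ ¥85000, so the exemption is fully phased out
  Base: ¥886000 − ¥0 = ¥886000
  ¥886000 × 14% = ¥124040

Excess of minimum tax over regular income tax: ¥124040 − ¥65650 = ¥58390.

¥58390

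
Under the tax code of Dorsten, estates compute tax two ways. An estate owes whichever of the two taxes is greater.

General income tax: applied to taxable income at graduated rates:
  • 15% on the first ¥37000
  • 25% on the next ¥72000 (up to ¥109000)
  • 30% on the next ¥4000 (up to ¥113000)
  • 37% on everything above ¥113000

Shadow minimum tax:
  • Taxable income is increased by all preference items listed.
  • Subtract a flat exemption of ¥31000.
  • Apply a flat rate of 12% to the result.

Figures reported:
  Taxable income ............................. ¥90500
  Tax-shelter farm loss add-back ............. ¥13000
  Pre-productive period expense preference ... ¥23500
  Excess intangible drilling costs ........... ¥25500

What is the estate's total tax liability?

¥18925

General income tax:
  ¥37000 × 15% = ¥5550
  ¥53500 × 25% = ¥13375
  → ¥18925

Shadow minimum tax:
  Adjusted income: ¥90500 + ¥13000 + ¥23500 + ¥25500 = ¥152500
  Less exemption ¥31000 → base ¥121500
  ¥121500 × 12% = ¥14580

¥18925 > ¥14580, so the general income tax governs.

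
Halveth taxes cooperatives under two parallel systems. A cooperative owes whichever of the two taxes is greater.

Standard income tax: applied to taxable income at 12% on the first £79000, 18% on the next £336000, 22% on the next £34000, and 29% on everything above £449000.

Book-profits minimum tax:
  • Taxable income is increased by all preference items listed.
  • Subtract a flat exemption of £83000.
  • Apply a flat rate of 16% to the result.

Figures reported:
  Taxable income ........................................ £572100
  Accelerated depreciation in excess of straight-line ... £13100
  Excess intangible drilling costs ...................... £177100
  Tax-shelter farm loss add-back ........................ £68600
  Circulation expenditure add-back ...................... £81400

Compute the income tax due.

£132688

Book-profits minimum tax:
  Adjusted income: £572100 + £13100 + £177100 + £68600 + £81400 = £912300
  Less exemption £83000 → base £829300
  £829300 × 16% = £132688

Standard income tax:
  £79000 × 12% = £9480
  £336000 × 18% = £60480
  £34000 × 22% = £7480
  £123100 × 29% = £35699
  → £113139

£132688 > £113139, so the book-profits minimum tax is the binding amount.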